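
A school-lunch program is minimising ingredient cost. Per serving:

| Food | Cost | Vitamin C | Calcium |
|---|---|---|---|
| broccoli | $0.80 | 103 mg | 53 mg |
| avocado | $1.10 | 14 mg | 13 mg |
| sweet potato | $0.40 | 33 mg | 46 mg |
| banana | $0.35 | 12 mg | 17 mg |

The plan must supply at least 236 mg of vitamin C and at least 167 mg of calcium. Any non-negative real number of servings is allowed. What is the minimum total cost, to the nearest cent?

With two linear requirements the optimum uses one or two foods; enumerate the corners.
broccoli only: max(236/103, 167/53) = 3.151 servings → $2.52.
avocado only: max(236/14, 167/13) = 16.86 servings → $18.54.
sweet potato only: max(236/33, 167/46) = 7.152 servings → $2.86.
banana only: max(236/12, 167/17) = 19.67 servings → $6.88.
broccoli + avocado with both tight: 1.223 servings and 7.861 servings → $9.63.
broccoli + sweet potato with both tight: 1.788 servings and 1.57 servings → $2.06.
broccoli + banana with both tight: 1.801 servings and 4.209 servings → $2.91.
avocado + sweet potato: intersection lies outside the first quadrant.
avocado + banana: the both-tight solution has a negative serving — not a feasible corner.
sweet potato + banana: the both-tight solution has a negative serving — not a feasible corner.
Cheapest feasible corner: $2.06.

$2.06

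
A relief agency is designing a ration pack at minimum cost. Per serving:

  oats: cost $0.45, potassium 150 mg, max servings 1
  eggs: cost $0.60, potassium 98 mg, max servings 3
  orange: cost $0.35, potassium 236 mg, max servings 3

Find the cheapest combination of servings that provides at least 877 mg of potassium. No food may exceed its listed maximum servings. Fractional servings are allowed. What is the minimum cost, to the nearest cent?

$1.62

Cost per mg of potassium: orange $0.0015, oats $0.0030, eggs $0.0061.
Take 3 servings of orange: +708.0 mg potassium for $1.05 (total $1.05, still need 169.0 mg).
Take 1 serving of oats: +150.0 mg potassium for $0.45 (total $1.50, still need 19.0 mg).
Take 0.1939 servings of eggs: +19.0 mg potassium for $0.12 (total $1.62, still need 0.0 mg).
Greedy by cheapest-per-mg is optimal for a single linear constraint, so the minimum cost is $1.62.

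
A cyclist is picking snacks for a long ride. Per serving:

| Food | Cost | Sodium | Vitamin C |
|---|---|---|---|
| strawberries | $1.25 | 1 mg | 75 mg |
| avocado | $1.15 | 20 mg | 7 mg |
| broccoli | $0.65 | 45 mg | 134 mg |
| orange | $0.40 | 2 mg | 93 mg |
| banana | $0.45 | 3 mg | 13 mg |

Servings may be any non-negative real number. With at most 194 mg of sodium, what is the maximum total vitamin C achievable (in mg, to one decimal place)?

Vitamin C per mg sodium: strawberries 75, orange 46.5, banana 4.333, broccoli 2.978, avocado 0.35.
With no serving limits, spend the whole sodium allowance on strawberries: 194 mg / 1 mg × 75 mg = 14550.0 mg.

14550.0 mg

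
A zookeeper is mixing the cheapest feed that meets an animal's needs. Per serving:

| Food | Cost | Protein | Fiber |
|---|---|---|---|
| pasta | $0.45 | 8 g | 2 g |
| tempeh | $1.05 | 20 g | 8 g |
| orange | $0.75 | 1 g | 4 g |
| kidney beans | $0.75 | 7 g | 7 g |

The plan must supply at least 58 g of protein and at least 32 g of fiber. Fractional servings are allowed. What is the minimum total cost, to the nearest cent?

$3.85

The cheapest plan sits at a corner of the feasible region — with two constraints it uses at most two foods.
pasta only: max(58/8, 32/2) = 16 servings → $7.20.
tempeh only: max(58/20, 32/8) = 4 servings → $4.20.
orange only: max(58/1, 32/4) = 58 servings → $43.50.
kidney beans only: max(58/7, 32/7) = 8.286 servings → $6.21.
pasta + tempeh with both targets exact would need a negative amount; discard.
pasta + orange with both tight: 6.667 servings and 4.667 servings → $6.50.
pasta + kidney beans with both tight: 4.333 servings and 3.333 servings → $4.45.
tempeh + orange with both tight: 2.778 servings and 2.444 servings → $4.75.
tempeh + kidney beans with both tight: 2.167 servings and 2.095 servings → $3.85.
orange + kidney beans with both targets exact would need a negative amount; discard.
The minimum over all feasible corners is $3.85.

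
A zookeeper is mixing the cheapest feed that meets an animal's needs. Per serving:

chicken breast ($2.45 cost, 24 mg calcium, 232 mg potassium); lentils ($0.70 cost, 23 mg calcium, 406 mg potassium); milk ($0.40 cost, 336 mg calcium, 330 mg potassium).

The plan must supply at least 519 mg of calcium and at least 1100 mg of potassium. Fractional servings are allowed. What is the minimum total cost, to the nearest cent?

A basic optimal solution has at most two foods positive. Try each food alone and each pair with both targets met exactly.
chicken breast only: max(519/24, 1100/232) = 21.62 servings → $52.98.
lentils only: max(519/23, 1100/406) = 22.57 servings → $15.80.
milk only: max(519/336, 1100/330) = 3.333 servings → $1.33.
chicken breast + lentils: intersection lies outside the first quadrant.
chicken breast + milk with both tight: 2.832 servings and 1.342 servings → $7.48.
lentils + milk with both tight: 1.54 servings and 1.439 servings → $1.65.
The minimum over all feasible corners is $1.33.

$1.33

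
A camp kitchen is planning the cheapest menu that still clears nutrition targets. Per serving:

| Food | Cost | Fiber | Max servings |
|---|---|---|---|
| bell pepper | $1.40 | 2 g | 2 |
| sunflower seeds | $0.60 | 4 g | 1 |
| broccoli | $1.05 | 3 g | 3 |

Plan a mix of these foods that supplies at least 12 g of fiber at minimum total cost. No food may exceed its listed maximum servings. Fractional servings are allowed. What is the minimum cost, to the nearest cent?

$3.40

Cost per g of fiber: sunflower seeds $0.1500, broccoli $0.3500, bell pepper $0.7000.
Take 1 serving of sunflower seeds: +4.0 g fiber for $0.60 (total $0.60, still need 8.0 g).
Take 2.667 servings of broccoli: +8.0 g fiber for $2.80 (total $3.40, still need 0.0 g).
Filling from the cheapest source first is optimal under one linear minimum: $3.40.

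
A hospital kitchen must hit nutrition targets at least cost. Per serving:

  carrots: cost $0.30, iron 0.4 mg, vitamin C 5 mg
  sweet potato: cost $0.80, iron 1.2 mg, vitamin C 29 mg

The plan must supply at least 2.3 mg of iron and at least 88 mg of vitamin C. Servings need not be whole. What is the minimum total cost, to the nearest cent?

$2.43

For a min-cost LP with two ≥-constraints, a basic feasible solution has at most two positive variables.
carrots only: max(2.3/0.4, 88/5) = 17.6 servings → $5.28.
sweet potato only: max(2.3/1.2, 88/29) = 3.034 servings → $2.43.
carrots + sweet potato: intersection lies outside the first quadrant.
Cheapest feasible corner: $2.43.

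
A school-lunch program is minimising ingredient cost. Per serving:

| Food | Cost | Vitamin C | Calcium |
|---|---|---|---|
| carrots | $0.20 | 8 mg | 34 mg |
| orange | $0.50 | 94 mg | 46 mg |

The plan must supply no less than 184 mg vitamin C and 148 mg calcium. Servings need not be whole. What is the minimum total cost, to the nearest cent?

$1.28

Minimising a linear cost over {vitamin C ≥ 184, calcium ≥ 148, servings ≥ 0} — the optimum is at a vertex, using one or two foods.
carrots only: max(184/8, 148/34) = 23 servings → $4.60.
orange only: max(184/94, 148/46) = 3.217 servings → $1.61.
carrots + orange with both tight: 1.926 servings and 1.793 servings → $1.28.
Cheapest feasible corner: $1.28.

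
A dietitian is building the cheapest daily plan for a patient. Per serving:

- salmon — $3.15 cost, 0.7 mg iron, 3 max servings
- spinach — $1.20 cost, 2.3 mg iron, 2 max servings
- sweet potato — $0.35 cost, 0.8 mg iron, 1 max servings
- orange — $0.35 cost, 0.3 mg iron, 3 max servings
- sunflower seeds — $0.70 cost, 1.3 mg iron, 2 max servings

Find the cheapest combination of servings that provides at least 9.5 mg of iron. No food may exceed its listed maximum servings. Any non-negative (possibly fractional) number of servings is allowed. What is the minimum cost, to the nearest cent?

Cost per mg of iron: sweet potato $0.4375, spinach $0.5217, sunflower seeds $0.5385, orange $1.1667, salmon $4.5000.
Take 1 serving of sweet potato: +0.8 mg iron for $0.35 (total $0.35, still need 8.7 mg).
Take 2 servings of spinach: +4.6 mg iron for $2.40 (total $2.75, still need 4.1 mg).
Take 2 servings of sunflower seeds: +2.6 mg iron for $1.40 (total $4.15, still need 1.5 mg).
Take 3 servings of orange: +0.9 mg iron for $1.05 (total $5.20, still need 0.6 mg).
Take 0.8571 servings of salmon: +0.6 mg iron for $2.70 (total $7.90, still need 0.0 mg).
Filling from the cheapest source first is optimal under one linear minimum: $7.90.

$7.90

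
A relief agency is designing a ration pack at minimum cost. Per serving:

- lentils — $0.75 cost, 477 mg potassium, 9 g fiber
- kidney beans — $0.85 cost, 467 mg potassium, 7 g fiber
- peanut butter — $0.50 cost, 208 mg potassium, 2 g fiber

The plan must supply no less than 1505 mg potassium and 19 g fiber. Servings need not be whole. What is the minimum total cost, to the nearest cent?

$2.37

With two linear requirements the optimum uses one or two foods; enumerate the corners.
lentils only: max(1505/477, 19/9) = 3.155 servings → $2.37.
kidney beans only: max(1505/467, 19/7) = 3.223 servings → $2.74.
peanut butter only: max(1505/208, 19/2) = 9.5 servings → $4.75.
lentils + kidney beans: intersection lies outside the first quadrant.
lentils + peanut butter with both tight: 1.026 servings and 4.882 servings → $3.21.
kidney beans + peanut butter with both tight: 1.805 servings and 3.184 servings → $3.13.
So the least-cost plan costs $2.37.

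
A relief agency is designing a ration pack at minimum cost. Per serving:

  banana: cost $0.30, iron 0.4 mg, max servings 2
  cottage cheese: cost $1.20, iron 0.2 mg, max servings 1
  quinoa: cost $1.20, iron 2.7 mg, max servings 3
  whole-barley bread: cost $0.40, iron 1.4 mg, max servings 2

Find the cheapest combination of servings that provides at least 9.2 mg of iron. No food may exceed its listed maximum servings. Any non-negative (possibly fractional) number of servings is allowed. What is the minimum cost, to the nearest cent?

Cost per mg of iron: whole-barley bread $0.2857, quinoa $0.4444, banana $0.7500, cottage cheese $6.0000.
Take 2 servings of whole-barley bread: +2.8 mg iron for $0.80 (total $0.80, still need 6.4 mg).
Take 2.37 servings of quinoa: +6.4 mg iron for $2.84 (total $3.64, still need 0.0 mg).
Filling from the cheapest source first is optimal under one linear minimum: $3.64.

$3.64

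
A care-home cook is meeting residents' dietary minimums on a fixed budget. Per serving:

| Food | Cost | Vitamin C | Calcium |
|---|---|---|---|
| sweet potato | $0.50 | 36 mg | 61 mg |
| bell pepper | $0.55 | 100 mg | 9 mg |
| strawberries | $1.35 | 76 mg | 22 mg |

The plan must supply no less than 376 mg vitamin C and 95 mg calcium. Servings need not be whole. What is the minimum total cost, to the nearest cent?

$2.39

An LP optimum is at a vertex; with two nutrient constraints at most two foods are used. Check each candidate.
sweet potato only: max(376/36, 95/61) = 10.44 servings → $5.22.
bell pepper only: max(376/100, 95/9) = 10.56 servings → $5.81.
strawberries only: max(376/76, 95/22) = 4.947 servings → $6.68.
sweet potato + bell pepper with both tight: 1.059 servings and 3.379 servings → $2.39.
sweet potato + strawberries: the both-tight solution has a negative serving — not a feasible corner.
bell pepper + strawberries with both tight: 0.6939 servings and 4.034 servings → $5.83.
Cheapest feasible corner: $2.39.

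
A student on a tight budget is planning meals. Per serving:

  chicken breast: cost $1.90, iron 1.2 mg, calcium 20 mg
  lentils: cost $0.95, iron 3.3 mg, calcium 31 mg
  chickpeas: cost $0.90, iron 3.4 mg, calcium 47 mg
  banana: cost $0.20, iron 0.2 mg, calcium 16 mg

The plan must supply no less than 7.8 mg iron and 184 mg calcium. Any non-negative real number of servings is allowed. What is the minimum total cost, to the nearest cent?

Check every corner: each single food scaled to meet both minima, and each pair solved so both constraints bind.
chicken breast only: max(7.8/1.2, 184/20) = 9.2 servings → $17.48.
lentils only: max(7.8/3.3, 184/31) = 5.935 servings → $5.64.
chickpeas only: max(7.8/3.4, 184/47) = 3.915 servings → $3.52.
banana only: max(7.8/0.2, 184/16) = 39 servings → $7.80.
chicken breast + lentils: the both-tight solution has a negative serving — not a feasible corner.
chicken breast + chickpeas with both targets exact would need a negative amount; discard.
chicken breast + banana with both tight: 5.789 servings and 4.263 servings → $11.85.
lentils + chickpeas with both targets exact would need a negative amount; discard.
lentils + banana with both tight: 1.888 servings and 7.841 servings → $3.36.
chickpeas + banana with both tight: 1.956 servings and 5.756 servings → $2.91.
Cheapest feasible corner: $2.91.

$2.91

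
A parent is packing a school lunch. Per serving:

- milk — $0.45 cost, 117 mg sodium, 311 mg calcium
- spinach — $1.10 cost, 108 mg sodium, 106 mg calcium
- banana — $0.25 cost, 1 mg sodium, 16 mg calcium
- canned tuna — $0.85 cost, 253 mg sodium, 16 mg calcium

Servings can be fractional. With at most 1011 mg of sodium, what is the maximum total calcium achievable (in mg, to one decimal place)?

Calcium per mg sodium: banana 16, milk 2.658, spinach 0.9815, canned tuna 0.06324.
With no serving limits, spend the whole sodium allowance on banana: 1011 mg / 1 mg × 16 mg = 16176.0 mg.

16176.0 mg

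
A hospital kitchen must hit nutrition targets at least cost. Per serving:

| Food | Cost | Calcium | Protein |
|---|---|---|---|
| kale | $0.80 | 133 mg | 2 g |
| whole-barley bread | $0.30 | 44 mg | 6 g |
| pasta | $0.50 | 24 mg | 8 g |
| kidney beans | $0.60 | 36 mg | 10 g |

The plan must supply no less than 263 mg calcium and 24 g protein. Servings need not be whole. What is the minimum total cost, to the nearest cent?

kale only: max(263/133, 24/2) = 12 servings → $9.60.
whole-barley bread only: max(263/44, 24/6) = 5.977 servings → $1.79.
pasta only: max(263/24, 24/8) = 10.96 servings → $5.48.
kidney beans only: max(263/36, 24/10) = 7.306 servings → $4.38.
kale + whole-barley bread with both tight: 0.7352 servings and 3.755 servings → $1.71.
kale + pasta with both tight: 1.504 servings and 2.624 servings → $2.52.
kale + kidney beans with both tight: 1.404 servings and 2.119 servings → $2.39.
whole-barley bread + pasta with both targets exact would need a negative amount; discard.
whole-barley bread + kidney beans: the both-tight solution has a negative serving — not a feasible corner.
pasta + kidney beans: the both-tight solution has a negative serving — not a feasible corner.
Cheapest feasible corner: $1.71.

$1.71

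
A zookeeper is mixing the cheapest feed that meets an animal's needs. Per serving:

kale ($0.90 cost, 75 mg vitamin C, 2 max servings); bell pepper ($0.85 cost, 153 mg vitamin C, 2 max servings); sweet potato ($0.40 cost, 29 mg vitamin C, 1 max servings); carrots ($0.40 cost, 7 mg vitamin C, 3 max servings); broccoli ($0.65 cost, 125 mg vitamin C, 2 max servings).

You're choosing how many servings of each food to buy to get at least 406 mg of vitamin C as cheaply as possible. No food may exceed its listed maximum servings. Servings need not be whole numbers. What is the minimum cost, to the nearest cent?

$2.17

Cost per mg of vitamin C: broccoli $0.0052, bell pepper $0.0056, kale $0.0120, sweet potato $0.0138, carrots $0.0571.
Take 2 servings of broccoli: +250.0 mg vitamin C for $1.30 (total $1.30, still need 156.0 mg).
Take 1.02 servings of bell pepper: +156.0 mg vitamin C for $0.87 (total $2.17, still need 0.0 mg).
Filling from the cheapest source first is optimal under one linear minimum: $2.17.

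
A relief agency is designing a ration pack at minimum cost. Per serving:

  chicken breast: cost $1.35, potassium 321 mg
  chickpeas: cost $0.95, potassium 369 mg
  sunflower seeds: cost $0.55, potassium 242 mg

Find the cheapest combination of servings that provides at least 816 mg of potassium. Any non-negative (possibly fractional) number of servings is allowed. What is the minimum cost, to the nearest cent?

$1.85

Cost per mg of potassium: sunflower seeds $0.0023, chickpeas $0.0026, chicken breast $0.0042.
With no serving limits, use only sunflower seeds: 816 mg / 242 mg = 3.372 servings × $0.55 = $1.85.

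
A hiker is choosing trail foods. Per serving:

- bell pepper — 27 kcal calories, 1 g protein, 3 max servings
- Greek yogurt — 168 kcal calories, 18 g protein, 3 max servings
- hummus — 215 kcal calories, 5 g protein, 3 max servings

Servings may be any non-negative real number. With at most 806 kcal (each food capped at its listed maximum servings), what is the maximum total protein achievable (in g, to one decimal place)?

62.1 g

Protein per kcal: Greek yogurt 0.1071, bell pepper 0.03704, hummus 0.02326.
Take 3 servings of Greek yogurt: uses 504 kcal, +54.0 g protein (running total 54.0 g).
Take 3 servings of bell pepper: uses 81 kcal, +3.0 g protein (running total 57.0 g).
Take 1.028 servings of hummus: uses 221 kcal, +5.1 g protein (running total 62.1 g).
Filling greedily by protein-per-kcal is optimal for one linear limit, giving 62.1 g.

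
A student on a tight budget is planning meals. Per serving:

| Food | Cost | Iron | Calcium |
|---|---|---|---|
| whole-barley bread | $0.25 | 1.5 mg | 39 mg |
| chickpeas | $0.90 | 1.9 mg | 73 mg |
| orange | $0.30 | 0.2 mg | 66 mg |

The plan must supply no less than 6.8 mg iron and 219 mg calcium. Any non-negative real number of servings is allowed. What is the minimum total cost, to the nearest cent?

$1.32

An LP optimum is at a vertex; with two nutrient constraints at most two foods are used. Check each candidate.
whole-barley bread only: max(6.8/1.5, 219/39) = 5.615 servings → $1.40.
chickpeas only: max(6.8/1.9, 219/73) = 3.579 servings → $3.22.
orange only: max(6.8/0.2, 219/66) = 34 servings → $10.20.
whole-barley bread + chickpeas with both tight: 2.268 servings and 1.788 servings → $2.18.
whole-barley bread + orange with both tight: 4.441 servings and 0.6941 servings → $1.32.
chickpeas + orange: the both-tight solution has a negative serving — not a feasible corner.
So the least-cost plan costs $1.32.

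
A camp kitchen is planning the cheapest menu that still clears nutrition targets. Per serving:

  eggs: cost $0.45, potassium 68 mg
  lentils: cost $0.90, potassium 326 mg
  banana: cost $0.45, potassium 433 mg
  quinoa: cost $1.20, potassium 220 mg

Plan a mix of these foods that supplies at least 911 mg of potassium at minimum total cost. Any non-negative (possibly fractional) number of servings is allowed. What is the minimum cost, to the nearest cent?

Cost per mg of potassium: banana $0.0010, lentils $0.0028, quinoa $0.0055, eggs $0.0066.
With no serving limits, use only banana: 911 mg / 433 mg = 2.104 servings × $0.45 = $0.95.

$0.95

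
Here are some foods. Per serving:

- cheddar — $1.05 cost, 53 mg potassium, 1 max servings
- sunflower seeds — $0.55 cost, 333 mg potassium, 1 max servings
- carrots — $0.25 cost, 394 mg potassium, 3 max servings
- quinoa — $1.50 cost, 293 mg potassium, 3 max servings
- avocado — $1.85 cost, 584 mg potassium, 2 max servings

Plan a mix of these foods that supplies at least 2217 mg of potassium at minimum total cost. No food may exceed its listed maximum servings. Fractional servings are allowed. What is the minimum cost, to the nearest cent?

Cost per mg of potassium: carrots $0.0006, sunflower seeds $0.0017, avocado $0.0032, quinoa $0.0051, cheddar $0.0198.
Take 3 servings of carrots: +1182.0 mg potassium for $0.75 (total $0.75, still need 1035.0 mg).
Take 1 serving of sunflower seeds: +333.0 mg potassium for $0.55 (total $1.30, still need 702.0 mg).
Take 1.202 servings of avocado: +702.0 mg potassium for $2.22 (total $3.52, still need 0.0 mg).
Filling from the cheapest source first is optimal under one linear minimum: $3.52.

$3.52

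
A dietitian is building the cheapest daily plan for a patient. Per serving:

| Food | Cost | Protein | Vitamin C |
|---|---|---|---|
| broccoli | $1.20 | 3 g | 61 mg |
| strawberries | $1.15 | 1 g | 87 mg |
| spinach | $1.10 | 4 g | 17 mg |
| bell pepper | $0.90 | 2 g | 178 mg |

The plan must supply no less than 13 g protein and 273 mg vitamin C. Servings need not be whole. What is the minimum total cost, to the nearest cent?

At the optimum either one food covers both requirements or two foods hit both targets exactly; no other combination can be cheaper.
broccoli only: max(13/3, 273/61) = 4.475 servings → $5.37.
strawberries only: max(13/1, 273/87) = 13 servings → $14.95.
spinach only: max(13/4, 273/17) = 16.06 servings → $17.66.
bell pepper only: max(13/2, 273/178) = 6.5 servings → $5.85.
broccoli + strawberries with both tight: 4.29 servings and 0.13 servings → $5.30.
broccoli + spinach with both targets exact would need a negative amount; discard.
broccoli + bell pepper with both tight: 4.291 servings and 0.06311 servings → $5.21.
strawberries + spinach with both tight: 2.631 servings and 2.592 servings → $5.88.
strawberries + bell pepper: intersection lies outside the first quadrant.
spinach + bell pepper with both tight: 2.608 servings and 1.285 servings → $4.02.
Cheapest feasible corner: $4.02.

$4.02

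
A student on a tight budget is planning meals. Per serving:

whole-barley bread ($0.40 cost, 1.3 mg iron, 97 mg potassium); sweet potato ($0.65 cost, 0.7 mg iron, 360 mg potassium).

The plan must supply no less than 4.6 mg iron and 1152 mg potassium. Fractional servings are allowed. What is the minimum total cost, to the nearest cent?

A basic optimal solution has at most two foods positive. Try each food alone and each pair with both targets met exactly.
whole-barley bread only: max(4.6/1.3, 1152/97) = 11.88 servings → $4.75.
sweet potato only: max(4.6/0.7, 1152/360) = 6.571 servings → $4.27.
whole-barley bread + sweet potato with both tight: 2.123 servings and 2.628 servings → $2.56.
The minimum over all feasible corners is $2.56.

$2.56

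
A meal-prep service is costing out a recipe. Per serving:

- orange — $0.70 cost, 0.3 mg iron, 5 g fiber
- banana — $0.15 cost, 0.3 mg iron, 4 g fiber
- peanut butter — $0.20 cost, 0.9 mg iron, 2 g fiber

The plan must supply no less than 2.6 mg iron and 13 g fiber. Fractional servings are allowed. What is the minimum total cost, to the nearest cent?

Two binding constraints pin down two serving amounts, so the optimal mix uses at most two foods. The candidates are each food alone (scaled to the tighter of iron/fiber) and each pair with both constraints tight.
orange only: max(2.6/0.3, 13/5) = 8.667 servings → $6.07.
banana only: max(2.6/0.3, 13/4) = 8.667 servings → $1.30.
peanut butter only: max(2.6/0.9, 13/2) = 6.5 servings → $1.30.
orange + banana: the both-tight solution has a negative serving — not a feasible corner.
orange + peanut butter with both tight: 1.667 servings and 2.333 servings → $1.63.
banana + peanut butter with both tight: 2.167 servings and 2.167 servings → $0.76.
Cheapest feasible corner: $0.76.

$0.76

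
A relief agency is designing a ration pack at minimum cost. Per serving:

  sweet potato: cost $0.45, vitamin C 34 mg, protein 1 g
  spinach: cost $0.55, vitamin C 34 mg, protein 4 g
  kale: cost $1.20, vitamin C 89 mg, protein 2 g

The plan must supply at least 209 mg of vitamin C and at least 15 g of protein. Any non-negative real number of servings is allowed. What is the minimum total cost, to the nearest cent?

This is a tiny linear program; its minimum lies at a vertex of the feasible set. List the vertices and price them.
sweet potato only: max(209/34, 15/1) = 15 servings → $6.75.
spinach only: max(209/34, 15/4) = 6.147 servings → $3.38.
kale only: max(209/89, 15/2) = 7.5 servings → $9.00.
sweet potato + spinach with both tight: 3.196 servings and 2.951 servings → $3.06.
sweet potato + kale: the both-tight solution has a negative serving — not a feasible corner.
spinach + kale with both tight: 3.184 servings and 1.132 servings → $3.11.
So the least-cost plan costs $3.06.

$3.06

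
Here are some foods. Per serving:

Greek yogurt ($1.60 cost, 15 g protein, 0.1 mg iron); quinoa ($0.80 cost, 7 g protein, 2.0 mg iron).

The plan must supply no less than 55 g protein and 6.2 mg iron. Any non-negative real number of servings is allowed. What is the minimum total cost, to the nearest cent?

$6.03

This is a tiny linear program; its minimum lies at a vertex of the feasible set. List the vertices and price them.
Greek yogurt only: max(55/15, 6.2/0.1) = 62 servings → $99.20.
quinoa only: max(55/7, 6.2/2.0) = 7.857 servings → $6.29.
Greek yogurt + quinoa with both tight: 2.273 servings and 2.986 servings → $6.03.
So the least-cost plan costs $6.03.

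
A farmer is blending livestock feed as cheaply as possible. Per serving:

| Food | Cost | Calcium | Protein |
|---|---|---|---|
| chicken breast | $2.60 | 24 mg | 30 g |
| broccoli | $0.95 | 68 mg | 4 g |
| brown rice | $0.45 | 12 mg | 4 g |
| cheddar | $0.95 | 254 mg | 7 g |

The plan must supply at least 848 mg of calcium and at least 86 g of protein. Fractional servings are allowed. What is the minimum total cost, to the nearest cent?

This is a tiny linear program; its minimum lies at a vertex of the feasible set. List the vertices and price them.
chicken breast only: max(848/24, 86/30) = 35.33 servings → $91.87.
broccoli only: max(848/68, 86/4) = 21.5 servings → $20.43.
brown rice only: max(848/12, 86/4) = 70.67 servings → $31.80.
cheddar only: max(848/254, 86/7) = 12.29 servings → $11.67.
chicken breast + broccoli with both tight: 1.263 servings and 12.02 servings → $14.71.
chicken breast + brown rice: intersection lies outside the first quadrant.
chicken breast + cheddar with both tight: 2.135 servings and 3.137 servings → $8.53.
broccoli + brown rice with both tight: 10.54 servings and 10.96 servings → $14.94.
broccoli + cheddar: the both-tight solution has a negative serving — not a feasible corner.
brown rice + cheddar with both tight: 17.07 servings and 2.532 servings → $10.09.
The minimum over all feasible corners is $8.53.

$8.53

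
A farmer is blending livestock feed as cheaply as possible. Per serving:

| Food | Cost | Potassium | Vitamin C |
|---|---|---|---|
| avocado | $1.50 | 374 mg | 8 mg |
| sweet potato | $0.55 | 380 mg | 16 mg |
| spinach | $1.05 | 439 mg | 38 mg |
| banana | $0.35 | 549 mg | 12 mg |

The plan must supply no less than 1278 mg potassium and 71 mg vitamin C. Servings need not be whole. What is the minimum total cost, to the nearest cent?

$1.98

avocado only: max(1278/374, 71/8) = 8.875 servings → $13.31.
sweet potato only: max(1278/380, 71/16) = 4.438 servings → $2.44.
spinach only: max(1278/439, 71/38) = 2.911 servings → $3.06.
banana only: max(1278/549, 71/12) = 5.917 servings → $2.07.
avocado + sweet potato: intersection lies outside the first quadrant.
avocado + spinach with both tight: 1.626 servings and 1.526 servings → $4.04.
avocado + banana: the both-tight solution has a negative serving — not a feasible corner.
sweet potato + spinach with both tight: 2.346 servings and 0.8808 servings → $2.21.
sweet potato + banana with both targets exact would need a negative amount; discard.
spinach + banana with both tight: 1.516 servings and 1.115 servings → $1.98.
Cheapest feasible corner: $1.98.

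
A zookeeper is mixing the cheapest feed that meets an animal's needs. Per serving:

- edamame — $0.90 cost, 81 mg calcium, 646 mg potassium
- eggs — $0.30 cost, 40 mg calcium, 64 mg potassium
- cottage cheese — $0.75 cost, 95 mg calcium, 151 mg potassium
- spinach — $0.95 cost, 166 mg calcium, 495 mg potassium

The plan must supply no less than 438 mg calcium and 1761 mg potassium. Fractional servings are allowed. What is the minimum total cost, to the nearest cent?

$3.00

edamame only: max(438/81, 1761/646) = 5.407 servings → $4.87.
eggs only: max(438/40, 1761/64) = 27.52 servings → $8.25.
cottage cheese only: max(438/95, 1761/151) = 11.66 servings → $8.75.
spinach only: max(438/166, 1761/495) = 3.558 servings → $3.38.
edamame + eggs with both tight: 2.053 servings and 6.793 servings → $3.89.
edamame + cottage cheese with both tight: 2.059 servings and 2.855 servings → $3.99.
edamame + spinach with both tight: 1.125 servings and 2.09 servings → $3.00.
eggs + cottage cheese: the both-tight solution has a negative serving — not a feasible corner.
eggs + spinach: the both-tight solution has a negative serving — not a feasible corner.
cottage cheese + spinach with both targets exact would need a negative amount; discard.
The minimum over all feasible corners is $3.00.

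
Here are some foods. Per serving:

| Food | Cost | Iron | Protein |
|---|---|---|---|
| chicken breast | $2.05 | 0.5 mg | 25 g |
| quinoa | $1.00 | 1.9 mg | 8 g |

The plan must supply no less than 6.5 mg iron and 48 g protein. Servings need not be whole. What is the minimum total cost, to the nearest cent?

Two binding constraints pin down two serving amounts, so the optimal mix uses at most two foods. The candidates are each food alone (scaled to the tighter of iron/protein) and each pair with both constraints tight.
chicken breast only: max(6.5/0.5, 48/25) = 13 servings → $26.65.
quinoa only: max(6.5/1.9, 48/8) = 6 servings → $6.00.
chicken breast + quinoa with both tight: 0.9011 servings and 3.184 servings → $5.03.
Cheapest feasible corner: $5.03.

$5.03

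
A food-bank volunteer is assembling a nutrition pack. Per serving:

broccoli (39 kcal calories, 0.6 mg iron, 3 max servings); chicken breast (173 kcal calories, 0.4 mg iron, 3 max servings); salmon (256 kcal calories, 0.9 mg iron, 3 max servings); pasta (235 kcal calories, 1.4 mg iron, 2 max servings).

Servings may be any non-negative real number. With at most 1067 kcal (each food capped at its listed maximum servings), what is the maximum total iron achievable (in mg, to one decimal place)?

Iron per kcal: broccoli 0.01538, pasta 0.005957, salmon 0.003516, chicken breast 0.002312.
Take 3 servings of broccoli: uses 117 kcal, +1.8 mg iron (running total 1.8 mg).
Take 2 servings of pasta: uses 470 kcal, +2.8 mg iron (running total 4.6 mg).
Take 1.875 servings of salmon: uses 480 kcal, +1.7 mg iron (running total 6.3 mg).
Greedy by best ratio exhausts the calories allowance optimally: 6.3 mg.

6.3 mg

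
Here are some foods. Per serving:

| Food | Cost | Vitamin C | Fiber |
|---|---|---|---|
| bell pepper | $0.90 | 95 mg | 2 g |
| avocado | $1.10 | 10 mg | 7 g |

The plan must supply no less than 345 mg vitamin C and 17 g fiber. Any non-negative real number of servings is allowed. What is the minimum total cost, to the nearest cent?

bell pepper only: max(345/95, 17/2) = 8.5 servings → $7.65.
avocado only: max(345/10, 17/7) = 34.5 servings → $37.95.
bell pepper + avocado with both tight: 3.481 servings and 1.434 servings → $4.71.
So the least-cost plan costs $4.71.

$4.71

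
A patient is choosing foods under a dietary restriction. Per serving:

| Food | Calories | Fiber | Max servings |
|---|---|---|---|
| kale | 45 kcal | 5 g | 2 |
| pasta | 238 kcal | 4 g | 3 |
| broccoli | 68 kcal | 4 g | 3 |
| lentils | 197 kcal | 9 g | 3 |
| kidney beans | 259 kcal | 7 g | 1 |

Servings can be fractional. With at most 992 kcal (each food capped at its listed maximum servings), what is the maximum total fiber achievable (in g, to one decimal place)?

Fiber per kcal: kale 0.1111, broccoli 0.05882, lentils 0.04569, kidney beans 0.02703, pasta 0.01681.
Take 2 servings of kale: uses 90 kcal, +10.0 g fiber (running total 10.0 g).
Take 3 servings of broccoli: uses 204 kcal, +12.0 g fiber (running total 22.0 g).
Take 3 servings of lentils: uses 591 kcal, +27.0 g fiber (running total 49.0 g).
Take 0.4131 servings of kidney beans: uses 107 kcal, +2.9 g fiber (running total 51.9 g).
Greedy by best ratio exhausts the calories allowance optimally: 51.9 g.

51.9 g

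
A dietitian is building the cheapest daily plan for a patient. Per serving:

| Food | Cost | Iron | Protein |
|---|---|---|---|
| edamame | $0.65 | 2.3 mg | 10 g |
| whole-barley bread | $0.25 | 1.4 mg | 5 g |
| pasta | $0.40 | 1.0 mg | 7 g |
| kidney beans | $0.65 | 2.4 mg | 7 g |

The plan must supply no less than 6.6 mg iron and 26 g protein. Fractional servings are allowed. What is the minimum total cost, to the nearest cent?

$1.30

A basic optimal solution has at most two foods positive. Try each food alone and each pair with both targets met exactly.
edamame only: max(6.6/2.3, 26/10) = 2.87 servings → $1.87.
whole-barley bread only: max(6.6/1.4, 26/5) = 5.2 servings → $1.30.
pasta only: max(6.6/1.0, 26/7) = 6.6 servings → $2.64.
kidney beans only: max(6.6/2.4, 26/7) = 3.714 servings → $2.41.
edamame + whole-barley bread with both tight: 1.36 servings and 2.48 servings → $1.50.
edamame + pasta: the both-tight solution has a negative serving — not a feasible corner.
edamame + kidney beans with both tight: 2.051 servings and 0.7848 servings → $1.84.
whole-barley bread + pasta with both tight: 4.208 servings and 0.7083 servings → $1.34.
whole-barley bread + kidney beans: the both-tight solution has a negative serving — not a feasible corner.
pasta + kidney beans with both tight: 1.653 servings and 2.061 servings → $2.00.
So the least-cost plan costs $1.30.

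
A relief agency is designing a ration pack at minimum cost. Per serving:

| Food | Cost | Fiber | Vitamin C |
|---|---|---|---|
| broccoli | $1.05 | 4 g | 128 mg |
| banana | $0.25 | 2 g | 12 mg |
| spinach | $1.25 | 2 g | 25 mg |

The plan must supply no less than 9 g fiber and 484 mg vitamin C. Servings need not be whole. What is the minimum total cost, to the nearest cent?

$3.97

broccoli only: max(9/4, 484/128) = 3.781 servings → $3.97.
banana only: max(9/2, 484/12) = 40.33 servings → $10.08.
spinach only: max(9/2, 484/25) = 19.36 servings → $24.20.
broccoli + banana with both targets exact would need a negative amount; discard.
broccoli + spinach: the both-tight solution has a negative serving — not a feasible corner.
banana + spinach: intersection lies outside the first quadrant.
So the least-cost plan costs $3.97.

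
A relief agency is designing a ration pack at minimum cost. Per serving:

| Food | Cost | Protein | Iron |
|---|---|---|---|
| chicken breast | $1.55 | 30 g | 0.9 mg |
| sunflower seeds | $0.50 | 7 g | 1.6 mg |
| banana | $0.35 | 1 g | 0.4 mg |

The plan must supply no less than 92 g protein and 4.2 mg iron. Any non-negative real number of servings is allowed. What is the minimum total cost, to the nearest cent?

Minimising a linear cost over {protein ≥ 92, iron ≥ 4.2, servings ≥ 0} — the optimum is at a vertex, using one or two foods.
chicken breast only: max(92/30, 4.2/0.9) = 4.667 servings → $7.23.
sunflower seeds only: max(92/7, 4.2/1.6) = 13.14 servings → $6.57.
banana only: max(92/1, 4.2/0.4) = 92 servings → $32.20.
chicken breast + sunflower seeds with both tight: 2.825 servings and 1.036 servings → $4.90.
chicken breast + banana with both tight: 2.937 servings and 3.892 servings → $5.91.
sunflower seeds + banana: the both-tight solution has a negative serving — not a feasible corner.
So the least-cost plan costs $4.90.

$4.90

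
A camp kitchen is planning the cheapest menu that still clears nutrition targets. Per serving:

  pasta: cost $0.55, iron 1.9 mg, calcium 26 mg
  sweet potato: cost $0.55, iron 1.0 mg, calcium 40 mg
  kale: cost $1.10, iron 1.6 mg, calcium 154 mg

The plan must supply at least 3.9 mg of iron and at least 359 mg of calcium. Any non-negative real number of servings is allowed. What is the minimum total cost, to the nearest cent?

$2.60

At the optimum either one food covers both requirements or two foods hit both targets exactly; no other combination can be cheaper.
pasta only: max(3.9/1.9, 359/26) = 13.81 servings → $7.59.
sweet potato only: max(3.9/1.0, 359/40) = 8.975 servings → $4.94.
kale only: max(3.9/1.6, 359/154) = 2.438 servings → $2.68.
pasta + sweet potato: intersection lies outside the first quadrant.
pasta + kale with both tight: 0.1044 servings and 2.314 servings → $2.60.
sweet potato + kale with both tight: 0.2911 servings and 2.256 servings → $2.64.
Cheapest feasible corner: $2.60.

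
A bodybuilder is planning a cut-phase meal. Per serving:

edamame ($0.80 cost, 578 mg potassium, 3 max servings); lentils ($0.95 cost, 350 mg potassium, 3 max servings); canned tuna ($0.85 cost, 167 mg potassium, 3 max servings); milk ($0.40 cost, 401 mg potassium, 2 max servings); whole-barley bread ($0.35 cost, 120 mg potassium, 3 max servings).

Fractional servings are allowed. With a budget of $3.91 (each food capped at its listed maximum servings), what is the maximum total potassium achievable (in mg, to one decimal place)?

2797.6 mg

Potassium per dollar: milk 1002, edamame 722.5, lentils 368.4, whole-barley bread 342.9, canned tuna 196.5.
Take 2 servings of milk: spends $0.80, +802.0 mg potassium (running total 802.0 mg).
Take 3 servings of edamame: spends $2.40, +1734.0 mg potassium (running total 2536.0 mg).
Take 0.7474 servings of lentils: spends $0.71, +261.6 mg potassium (running total 2797.6 mg).
Filling greedily by potassium-per-dollar is optimal for one linear limit, giving 2797.6 mg.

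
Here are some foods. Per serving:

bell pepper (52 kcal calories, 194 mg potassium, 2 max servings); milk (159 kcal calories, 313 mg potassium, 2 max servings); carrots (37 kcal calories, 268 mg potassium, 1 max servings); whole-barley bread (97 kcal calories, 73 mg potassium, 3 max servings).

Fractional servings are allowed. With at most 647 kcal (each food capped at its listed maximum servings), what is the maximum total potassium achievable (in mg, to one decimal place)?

1423.5 mg

Potassium per kcal: carrots 7.243, bell pepper 3.731, milk 1.969, whole-barley bread 0.7526.
Take 1 serving of carrots: uses 37 kcal, +268.0 mg potassium (running total 268.0 mg).
Take 2 servings of bell pepper: uses 104 kcal, +388.0 mg potassium (running total 656.0 mg).
Take 2 servings of milk: uses 318 kcal, +626.0 mg potassium (running total 1282.0 mg).
Take 1.938 servings of whole-barley bread: uses 188 kcal, +141.5 mg potassium (running total 1423.5 mg).
Greedy by best ratio exhausts the calories allowance optimally: 1423.5 mg.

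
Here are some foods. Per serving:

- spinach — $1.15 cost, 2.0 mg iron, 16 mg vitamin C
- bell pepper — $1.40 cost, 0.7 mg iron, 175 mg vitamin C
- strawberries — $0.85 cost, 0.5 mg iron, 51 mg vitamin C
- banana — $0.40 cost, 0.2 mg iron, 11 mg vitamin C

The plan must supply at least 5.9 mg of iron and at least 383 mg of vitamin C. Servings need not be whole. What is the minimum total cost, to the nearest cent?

This is a tiny linear program; its minimum lies at a vertex of the feasible set. List the vertices and price them.
spinach only: max(5.9/2.0, 383/16) = 23.94 servings → $27.53.
bell pepper only: max(5.9/0.7, 383/175) = 8.429 servings → $11.80.
strawberries only: max(5.9/0.5, 383/51) = 11.8 servings → $10.03.
banana only: max(5.9/0.2, 383/11) = 34.82 servings → $13.93.
spinach + bell pepper with both tight: 2.256 servings and 1.982 servings → $5.37.
spinach + strawberries with both tight: 1.164 servings and 7.145 servings → $7.41.
spinach + banana: intersection lies outside the first quadrant.
bell pepper + strawberries: the both-tight solution has a negative serving — not a feasible corner.
bell pepper + banana with both tight: 0.4286 servings and 28 servings → $11.80.
strawberries + banana with both tight: 2.489 servings and 23.28 servings → $11.43.
Cheapest feasible corner: $5.37.

$5.37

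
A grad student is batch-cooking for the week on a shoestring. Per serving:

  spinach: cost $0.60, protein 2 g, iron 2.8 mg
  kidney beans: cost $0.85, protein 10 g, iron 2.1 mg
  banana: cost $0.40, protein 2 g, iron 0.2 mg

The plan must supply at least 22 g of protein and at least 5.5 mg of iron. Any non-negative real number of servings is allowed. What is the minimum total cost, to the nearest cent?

$2.03

Two binding constraints pin down two serving amounts, so the optimal mix uses at most two foods. The candidates are each food alone (scaled to the tighter of protein/iron) and each pair with both constraints tight.
spinach only: max(22/2, 5.5/2.8) = 11 servings → $6.60.
kidney beans only: max(22/10, 5.5/2.1) = 2.619 servings → $2.23.
banana only: max(22/2, 5.5/0.2) = 27.5 servings → $11.00.
spinach + kidney beans with both tight: 0.3697 servings and 2.126 servings → $2.03.
spinach + banana with both tight: 1.269 servings and 9.731 servings → $4.65.
kidney beans + banana: the both-tight solution has a negative serving — not a feasible corner.
Cheapest feasible corner: $2.03.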